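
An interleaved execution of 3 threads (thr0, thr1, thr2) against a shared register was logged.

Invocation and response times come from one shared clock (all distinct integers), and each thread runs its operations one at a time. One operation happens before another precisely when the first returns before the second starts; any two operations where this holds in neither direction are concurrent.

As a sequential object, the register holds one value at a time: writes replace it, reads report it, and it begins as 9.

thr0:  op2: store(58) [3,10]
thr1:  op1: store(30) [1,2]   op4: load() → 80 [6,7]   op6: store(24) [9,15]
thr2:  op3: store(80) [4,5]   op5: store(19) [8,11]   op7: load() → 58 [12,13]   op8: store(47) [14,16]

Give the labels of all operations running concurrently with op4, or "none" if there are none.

op2

op4 runs from 6 to 7; window-overlapping ops are concurrent
op1 [1,2]: before
op2 [3,10]: concurrent
op3 [4,5]: before
op5 [8,11]: after
op6 [9,15]: after
op7 [12,13]: after
op8 [14,16]: after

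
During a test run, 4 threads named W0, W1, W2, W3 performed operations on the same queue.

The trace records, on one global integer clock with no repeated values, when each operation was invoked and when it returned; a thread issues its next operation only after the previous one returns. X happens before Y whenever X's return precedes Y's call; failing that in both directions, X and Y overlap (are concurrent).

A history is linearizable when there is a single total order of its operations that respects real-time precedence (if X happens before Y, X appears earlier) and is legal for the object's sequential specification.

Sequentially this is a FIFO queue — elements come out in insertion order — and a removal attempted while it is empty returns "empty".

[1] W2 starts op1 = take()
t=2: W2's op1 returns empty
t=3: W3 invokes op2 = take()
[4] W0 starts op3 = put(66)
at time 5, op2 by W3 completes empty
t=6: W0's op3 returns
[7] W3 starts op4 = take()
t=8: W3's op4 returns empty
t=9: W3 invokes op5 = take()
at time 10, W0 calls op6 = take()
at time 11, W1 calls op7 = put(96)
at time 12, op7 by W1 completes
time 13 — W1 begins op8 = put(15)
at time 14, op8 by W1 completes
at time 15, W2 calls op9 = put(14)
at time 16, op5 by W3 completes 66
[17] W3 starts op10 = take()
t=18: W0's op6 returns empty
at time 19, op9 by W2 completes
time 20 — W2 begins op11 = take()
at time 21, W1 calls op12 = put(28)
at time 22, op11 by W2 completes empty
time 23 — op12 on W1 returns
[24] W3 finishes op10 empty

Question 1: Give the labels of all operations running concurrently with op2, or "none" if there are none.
Answer: op3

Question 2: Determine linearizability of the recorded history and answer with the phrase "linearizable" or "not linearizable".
not linearizable

prefix check: 1..7 passes, 1..8 fails once op4's time-8 response joins
every one of the 2 real-time-consistent orders over 4 completed queue ops fails the sequential spec
for example op1, op2, op3, op4 fails at step 4: op4 take() → empty is not legal there
for example op1, op3, op2, op4 fails at step 3: op2 take() → empty is not legal there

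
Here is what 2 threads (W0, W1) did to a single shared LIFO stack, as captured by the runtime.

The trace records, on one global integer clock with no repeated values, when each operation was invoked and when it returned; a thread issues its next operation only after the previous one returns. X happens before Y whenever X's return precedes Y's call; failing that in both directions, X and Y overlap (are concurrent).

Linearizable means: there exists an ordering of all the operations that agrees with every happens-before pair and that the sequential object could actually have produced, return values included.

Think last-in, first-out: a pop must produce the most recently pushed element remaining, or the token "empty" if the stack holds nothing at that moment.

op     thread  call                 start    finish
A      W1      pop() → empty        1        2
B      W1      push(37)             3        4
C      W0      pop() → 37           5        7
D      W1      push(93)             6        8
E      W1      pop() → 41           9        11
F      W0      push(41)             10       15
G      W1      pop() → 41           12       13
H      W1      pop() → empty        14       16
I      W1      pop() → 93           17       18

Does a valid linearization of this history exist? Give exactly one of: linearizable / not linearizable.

not linearizable

cut after 12 events: linearizable; cut after 13 events (G responds, time 13): not linearizable
every one of the 2 real-time-consistent orders over 6 completed LIFO stack ops fails the sequential spec
include/drop combinations of the 1 pending operation (F) were all tried; none helps
e.g. A, B, C, D, E, G (pending dropped): illegal at step 5, since E pop() → 41 cannot apply there
e.g. A, B, D, C, E, G (pending dropped): illegal at step 4, since C pop() → 37 cannot apply there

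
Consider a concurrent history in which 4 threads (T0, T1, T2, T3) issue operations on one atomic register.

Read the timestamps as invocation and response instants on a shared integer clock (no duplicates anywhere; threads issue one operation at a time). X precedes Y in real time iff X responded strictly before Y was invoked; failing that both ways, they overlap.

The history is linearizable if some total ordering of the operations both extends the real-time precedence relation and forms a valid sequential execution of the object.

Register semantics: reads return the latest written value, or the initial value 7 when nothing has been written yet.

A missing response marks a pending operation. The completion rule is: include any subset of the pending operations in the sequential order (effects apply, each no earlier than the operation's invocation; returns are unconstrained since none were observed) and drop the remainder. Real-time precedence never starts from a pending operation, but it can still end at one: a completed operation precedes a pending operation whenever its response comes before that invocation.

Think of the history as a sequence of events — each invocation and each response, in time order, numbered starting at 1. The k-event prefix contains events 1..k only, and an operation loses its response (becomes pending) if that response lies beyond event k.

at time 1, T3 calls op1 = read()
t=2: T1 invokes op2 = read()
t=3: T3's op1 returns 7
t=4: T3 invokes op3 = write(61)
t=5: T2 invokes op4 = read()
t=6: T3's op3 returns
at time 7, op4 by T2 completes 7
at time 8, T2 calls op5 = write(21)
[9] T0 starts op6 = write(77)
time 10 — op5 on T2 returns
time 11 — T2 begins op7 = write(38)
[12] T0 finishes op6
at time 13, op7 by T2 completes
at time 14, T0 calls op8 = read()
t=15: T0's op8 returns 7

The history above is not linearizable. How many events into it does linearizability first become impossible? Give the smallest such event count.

a valid linearization of events 1..14 exists, for instance op1, op2, op4, op3, op5, op6, op7:
after step 1 (op1 read() → 7): value 7
after step 2 (op2 read() (pending, included)): value 7
after step 3 (op4 read() → 7): value 7
after step 4 (op3 write(61)): value 61
after step 5 (op5 write(21)): value 21
after step 6 (op6 write(77)): value 77
after step 7 (op7 write(38)): value 38
with event 15 included (op8 responding at time 15), all real-time-consistent orders fail
no completion choice of the 1 pending operation (op2) rescues it — every subset was tried
sample order op1, op3, op4, op5, op6, op7, op8 (pending dropped) stalls at step 3 — op4 read() → 7 has no legal effect
sample order op1, op3, op4, op5, op7, op6, op8 (pending dropped) stalls at step 3 — op4 read() → 7 has no legal effect

15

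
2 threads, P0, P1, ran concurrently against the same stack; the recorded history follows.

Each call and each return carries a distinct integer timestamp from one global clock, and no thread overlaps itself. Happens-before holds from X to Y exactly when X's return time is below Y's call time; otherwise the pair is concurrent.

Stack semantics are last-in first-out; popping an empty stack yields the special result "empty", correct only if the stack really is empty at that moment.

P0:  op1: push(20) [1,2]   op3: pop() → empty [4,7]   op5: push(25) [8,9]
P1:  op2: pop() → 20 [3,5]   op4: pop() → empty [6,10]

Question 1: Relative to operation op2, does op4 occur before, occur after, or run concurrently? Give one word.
op4 spans [6,10], op2 spans [3,5]
resp(op2)=5 < inv(op4)=6

after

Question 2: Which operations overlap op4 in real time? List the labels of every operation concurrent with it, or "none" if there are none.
op4 spans [6,10]: anything still running between times 6 and 10 counts as concurrent
op1 [1,2]: before
op2 [3,5]: before
op3 [4,7]: concurrent
op5 [8,9]: concurrent

op3, op5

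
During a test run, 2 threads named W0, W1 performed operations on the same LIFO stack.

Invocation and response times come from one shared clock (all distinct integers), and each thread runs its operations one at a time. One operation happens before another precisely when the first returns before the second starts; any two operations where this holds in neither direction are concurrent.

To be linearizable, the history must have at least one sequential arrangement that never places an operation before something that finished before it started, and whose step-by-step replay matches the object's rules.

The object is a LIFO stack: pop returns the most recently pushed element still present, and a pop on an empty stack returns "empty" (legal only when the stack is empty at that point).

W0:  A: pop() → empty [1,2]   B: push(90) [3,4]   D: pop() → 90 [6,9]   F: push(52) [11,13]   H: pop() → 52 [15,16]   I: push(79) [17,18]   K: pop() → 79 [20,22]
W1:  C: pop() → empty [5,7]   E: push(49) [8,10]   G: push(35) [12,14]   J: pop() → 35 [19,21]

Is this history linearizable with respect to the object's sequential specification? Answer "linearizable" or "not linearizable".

witness order: A, B, D, C, E, G, F, H, I, K, J
step 1: A pop() → empty — stack <>
step 2: B push(90) — stack <90>
step 3: D pop() → 90 — stack <>
step 4: C pop() → empty — stack <>
step 5: E push(49) — stack <49>
step 6: G push(35) — stack <49,35>
step 7: F push(52) — stack <49,35,52>
step 8: H pop() → 52 — stack <49,35>
step 9: I push(79) — stack <49,35,79>
step 10: K pop() → 79 — stack <49,35>
step 11: J pop() → 35 — stack <49>

linearizable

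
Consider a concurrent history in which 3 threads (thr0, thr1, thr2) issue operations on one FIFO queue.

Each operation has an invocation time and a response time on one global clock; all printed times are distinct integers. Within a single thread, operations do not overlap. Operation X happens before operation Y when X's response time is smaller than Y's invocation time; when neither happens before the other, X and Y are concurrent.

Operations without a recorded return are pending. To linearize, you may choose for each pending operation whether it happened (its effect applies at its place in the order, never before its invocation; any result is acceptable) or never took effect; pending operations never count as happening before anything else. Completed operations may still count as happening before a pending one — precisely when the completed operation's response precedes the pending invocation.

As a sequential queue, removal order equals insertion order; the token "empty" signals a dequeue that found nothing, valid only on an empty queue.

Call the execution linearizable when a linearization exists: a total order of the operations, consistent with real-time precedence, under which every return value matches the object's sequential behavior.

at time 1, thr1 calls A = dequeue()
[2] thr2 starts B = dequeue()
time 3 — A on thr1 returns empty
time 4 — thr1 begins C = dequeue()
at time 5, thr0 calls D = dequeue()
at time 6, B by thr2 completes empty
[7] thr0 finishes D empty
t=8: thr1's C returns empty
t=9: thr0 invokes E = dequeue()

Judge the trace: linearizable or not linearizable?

witness order: A, B, C, D
1. A dequeue() → empty, leaving queue <>
2. B dequeue() → empty, leaving queue <>
3. C dequeue() → empty, leaving queue <>
4. D dequeue() → empty, leaving queue <>

linearizable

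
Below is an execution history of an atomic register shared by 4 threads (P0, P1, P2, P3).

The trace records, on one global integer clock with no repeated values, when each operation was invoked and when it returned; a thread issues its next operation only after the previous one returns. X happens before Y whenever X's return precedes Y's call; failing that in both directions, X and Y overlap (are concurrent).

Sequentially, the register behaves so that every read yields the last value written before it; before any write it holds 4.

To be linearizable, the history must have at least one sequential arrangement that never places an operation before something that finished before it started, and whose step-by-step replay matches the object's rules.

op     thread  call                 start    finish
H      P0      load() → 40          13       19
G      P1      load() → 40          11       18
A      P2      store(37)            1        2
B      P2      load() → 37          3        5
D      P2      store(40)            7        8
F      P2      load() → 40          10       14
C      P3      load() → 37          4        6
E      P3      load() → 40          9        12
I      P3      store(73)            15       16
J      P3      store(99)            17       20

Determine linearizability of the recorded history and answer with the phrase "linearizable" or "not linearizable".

a witness: A, B, C, D, E, F, G, H, I, J
after step 1 (A store(37)): value 37
after step 2 (B load() → 37): value 37
after step 3 (C load() → 37): value 37
after step 4 (D store(40)): value 40
after step 5 (E load() → 40): value 40
after step 6 (F load() → 40): value 40
after step 7 (G load() → 40): value 40
after step 8 (H load() → 40): value 40
after step 9 (I store(73)): value 73
after step 10 (J store(99)): value 99

linearizable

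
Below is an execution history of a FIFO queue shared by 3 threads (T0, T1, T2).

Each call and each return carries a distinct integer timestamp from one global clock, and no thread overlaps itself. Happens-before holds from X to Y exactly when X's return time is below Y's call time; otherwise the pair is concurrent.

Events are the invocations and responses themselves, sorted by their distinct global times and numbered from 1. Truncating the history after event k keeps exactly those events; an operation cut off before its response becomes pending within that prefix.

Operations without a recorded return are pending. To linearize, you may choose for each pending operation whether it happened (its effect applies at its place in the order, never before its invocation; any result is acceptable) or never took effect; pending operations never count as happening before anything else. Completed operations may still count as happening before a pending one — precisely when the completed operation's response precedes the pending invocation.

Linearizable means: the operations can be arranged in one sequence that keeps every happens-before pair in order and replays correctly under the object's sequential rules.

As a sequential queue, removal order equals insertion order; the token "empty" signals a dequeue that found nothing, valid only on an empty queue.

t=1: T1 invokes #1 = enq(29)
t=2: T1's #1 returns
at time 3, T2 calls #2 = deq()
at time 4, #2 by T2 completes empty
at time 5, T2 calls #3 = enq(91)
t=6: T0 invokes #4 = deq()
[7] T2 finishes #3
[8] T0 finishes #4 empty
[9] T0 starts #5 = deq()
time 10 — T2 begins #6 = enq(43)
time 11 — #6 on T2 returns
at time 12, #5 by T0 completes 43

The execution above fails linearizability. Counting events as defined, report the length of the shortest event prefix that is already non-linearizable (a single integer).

events 1..3 are still linearizable — one witness is #1:
1. #1 enq(29), leaving queue <29>
adding event 4 (#2 responds at 4) leaves no legal real-time order
e.g. #1, #2: illegal at step 2, since #2 deq() → empty cannot apply there

4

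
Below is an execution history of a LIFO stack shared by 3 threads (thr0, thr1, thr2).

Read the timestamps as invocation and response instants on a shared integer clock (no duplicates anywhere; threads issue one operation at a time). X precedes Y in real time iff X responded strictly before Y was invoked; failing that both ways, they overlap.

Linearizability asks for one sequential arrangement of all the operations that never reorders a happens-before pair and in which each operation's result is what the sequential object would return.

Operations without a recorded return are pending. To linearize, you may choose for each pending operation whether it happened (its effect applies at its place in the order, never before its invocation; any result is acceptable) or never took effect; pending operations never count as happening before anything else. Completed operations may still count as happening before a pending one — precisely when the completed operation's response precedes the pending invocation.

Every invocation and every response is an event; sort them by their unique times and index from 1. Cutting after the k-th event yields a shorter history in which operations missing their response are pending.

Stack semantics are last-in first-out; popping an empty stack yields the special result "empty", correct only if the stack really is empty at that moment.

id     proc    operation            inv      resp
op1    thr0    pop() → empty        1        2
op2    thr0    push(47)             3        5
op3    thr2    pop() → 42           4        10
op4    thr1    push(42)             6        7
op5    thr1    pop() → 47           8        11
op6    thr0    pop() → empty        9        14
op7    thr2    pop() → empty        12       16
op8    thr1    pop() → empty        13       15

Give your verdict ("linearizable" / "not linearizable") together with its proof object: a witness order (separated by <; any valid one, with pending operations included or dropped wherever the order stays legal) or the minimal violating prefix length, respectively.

linearizable — witness: op1 < op2 < op4 < op3 < op5 < op6 < op7 < op8

after step 1 (op1 pop() → empty): stack <>
after step 2 (op2 push(47)): stack <47>
after step 3 (op4 push(42)): stack <47,42>
after step 4 (op3 pop() → 42): stack <47>
after step 5 (op5 pop() → 47): stack <>
after step 6 (op6 pop() → empty): stack <>
after step 7 (op7 pop() → empty): stack <>
after step 8 (op8 pop() → empty): stack <>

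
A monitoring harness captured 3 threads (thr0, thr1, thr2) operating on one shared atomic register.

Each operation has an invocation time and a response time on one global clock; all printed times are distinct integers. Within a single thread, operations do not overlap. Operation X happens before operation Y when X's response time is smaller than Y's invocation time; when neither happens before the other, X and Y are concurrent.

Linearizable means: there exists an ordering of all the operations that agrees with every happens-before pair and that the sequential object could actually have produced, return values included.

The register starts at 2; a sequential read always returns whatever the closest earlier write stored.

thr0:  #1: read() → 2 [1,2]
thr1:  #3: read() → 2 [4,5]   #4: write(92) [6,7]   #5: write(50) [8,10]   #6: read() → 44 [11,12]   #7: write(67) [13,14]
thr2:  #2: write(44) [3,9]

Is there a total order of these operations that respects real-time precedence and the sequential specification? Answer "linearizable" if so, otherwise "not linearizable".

linearizable

one valid linearization: #1, #3, #4, #5, #2, #6, #7
step 1: #1 read() → 2 — value 2
step 2: #3 read() → 2 — value 2
step 3: #4 write(92) — value 92
step 4: #5 write(50) — value 50
step 5: #2 write(44) — value 44
step 6: #6 read() → 44 — value 44
step 7: #7 write(67) — value 67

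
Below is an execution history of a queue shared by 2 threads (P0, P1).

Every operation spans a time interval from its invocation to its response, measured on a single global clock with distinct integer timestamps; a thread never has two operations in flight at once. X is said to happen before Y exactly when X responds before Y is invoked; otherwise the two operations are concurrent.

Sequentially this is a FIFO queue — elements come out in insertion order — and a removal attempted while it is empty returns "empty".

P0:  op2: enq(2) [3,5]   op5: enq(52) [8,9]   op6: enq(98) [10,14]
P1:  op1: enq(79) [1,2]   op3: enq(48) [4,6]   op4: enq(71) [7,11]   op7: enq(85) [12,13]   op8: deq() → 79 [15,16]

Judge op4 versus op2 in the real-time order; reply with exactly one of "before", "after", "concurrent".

after

op4 spans [7,11], op2 spans [3,5]
resp(op2)=5 < inv(op4)=7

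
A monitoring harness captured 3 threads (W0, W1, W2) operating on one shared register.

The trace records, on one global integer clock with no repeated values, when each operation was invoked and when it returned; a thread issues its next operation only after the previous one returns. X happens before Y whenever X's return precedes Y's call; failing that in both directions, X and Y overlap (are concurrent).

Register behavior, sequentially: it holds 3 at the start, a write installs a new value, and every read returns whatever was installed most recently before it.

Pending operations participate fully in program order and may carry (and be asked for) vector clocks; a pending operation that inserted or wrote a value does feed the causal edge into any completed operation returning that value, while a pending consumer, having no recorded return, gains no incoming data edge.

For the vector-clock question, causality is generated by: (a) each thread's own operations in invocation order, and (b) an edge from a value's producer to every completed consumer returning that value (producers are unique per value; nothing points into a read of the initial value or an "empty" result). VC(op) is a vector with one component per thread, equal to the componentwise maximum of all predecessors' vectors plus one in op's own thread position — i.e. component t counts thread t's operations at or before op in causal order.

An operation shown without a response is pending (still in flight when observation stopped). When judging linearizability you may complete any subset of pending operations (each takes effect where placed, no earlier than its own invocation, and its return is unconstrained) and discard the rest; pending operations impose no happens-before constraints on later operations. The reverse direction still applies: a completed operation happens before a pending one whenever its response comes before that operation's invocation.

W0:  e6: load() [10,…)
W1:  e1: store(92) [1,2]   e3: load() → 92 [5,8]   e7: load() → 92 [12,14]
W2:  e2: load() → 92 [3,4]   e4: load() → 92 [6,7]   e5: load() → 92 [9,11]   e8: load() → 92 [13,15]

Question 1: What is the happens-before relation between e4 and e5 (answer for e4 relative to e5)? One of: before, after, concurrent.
Answer: before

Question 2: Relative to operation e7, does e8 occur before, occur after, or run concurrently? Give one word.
Answer: concurrent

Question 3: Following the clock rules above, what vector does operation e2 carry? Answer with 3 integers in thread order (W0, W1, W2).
Answer: (0, 1, 1)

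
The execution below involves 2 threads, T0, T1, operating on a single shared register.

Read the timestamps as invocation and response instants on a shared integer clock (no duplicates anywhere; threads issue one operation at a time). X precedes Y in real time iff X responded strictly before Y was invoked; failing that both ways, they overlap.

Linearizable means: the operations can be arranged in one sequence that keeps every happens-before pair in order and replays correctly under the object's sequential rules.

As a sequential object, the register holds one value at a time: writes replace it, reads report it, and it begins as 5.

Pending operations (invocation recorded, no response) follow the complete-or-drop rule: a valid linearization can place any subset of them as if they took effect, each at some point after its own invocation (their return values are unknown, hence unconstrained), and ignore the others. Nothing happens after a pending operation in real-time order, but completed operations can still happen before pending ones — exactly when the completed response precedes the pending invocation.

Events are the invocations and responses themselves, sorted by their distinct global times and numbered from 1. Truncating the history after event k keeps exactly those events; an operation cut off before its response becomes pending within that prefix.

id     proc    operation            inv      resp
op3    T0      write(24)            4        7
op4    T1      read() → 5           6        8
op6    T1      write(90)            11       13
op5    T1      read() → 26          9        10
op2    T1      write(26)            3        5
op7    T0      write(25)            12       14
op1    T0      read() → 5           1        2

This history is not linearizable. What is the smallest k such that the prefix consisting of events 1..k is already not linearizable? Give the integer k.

one valid order for events 1..7 is op1, op2, op3:
1. op1 read() → 5, leaving value 5
2. op2 write(26), leaving value 26
3. op3 write(24), leaving value 24
with event 8 included (op4 responding at time 8), all real-time-consistent orders fail
take op1, op2, op3, op4: step 4 already fails, because op4 read() → 5 cannot occur there
take op1, op2, op4, op3: step 3 already fails, because op4 read() → 5 cannot occur there

8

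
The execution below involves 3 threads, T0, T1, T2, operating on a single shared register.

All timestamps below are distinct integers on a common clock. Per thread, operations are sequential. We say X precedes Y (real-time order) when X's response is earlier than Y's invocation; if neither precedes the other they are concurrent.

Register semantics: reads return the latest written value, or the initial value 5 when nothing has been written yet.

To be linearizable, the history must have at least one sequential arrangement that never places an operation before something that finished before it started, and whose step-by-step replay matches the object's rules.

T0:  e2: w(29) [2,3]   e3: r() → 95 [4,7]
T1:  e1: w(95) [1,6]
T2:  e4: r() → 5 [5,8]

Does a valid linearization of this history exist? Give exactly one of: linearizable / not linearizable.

not linearizable

prefix check: 1..7 passes, 1..8 fails once e4's time-8 response joins
every one of the 8 real-time-consistent orders over 4 completed register ops fails the sequential spec
sample order e1, e2, e3, e4 stalls at step 3 — e3 r() → 95 has no legal effect
sample order e1, e2, e4, e3 stalls at step 3 — e4 r() → 5 has no legal effect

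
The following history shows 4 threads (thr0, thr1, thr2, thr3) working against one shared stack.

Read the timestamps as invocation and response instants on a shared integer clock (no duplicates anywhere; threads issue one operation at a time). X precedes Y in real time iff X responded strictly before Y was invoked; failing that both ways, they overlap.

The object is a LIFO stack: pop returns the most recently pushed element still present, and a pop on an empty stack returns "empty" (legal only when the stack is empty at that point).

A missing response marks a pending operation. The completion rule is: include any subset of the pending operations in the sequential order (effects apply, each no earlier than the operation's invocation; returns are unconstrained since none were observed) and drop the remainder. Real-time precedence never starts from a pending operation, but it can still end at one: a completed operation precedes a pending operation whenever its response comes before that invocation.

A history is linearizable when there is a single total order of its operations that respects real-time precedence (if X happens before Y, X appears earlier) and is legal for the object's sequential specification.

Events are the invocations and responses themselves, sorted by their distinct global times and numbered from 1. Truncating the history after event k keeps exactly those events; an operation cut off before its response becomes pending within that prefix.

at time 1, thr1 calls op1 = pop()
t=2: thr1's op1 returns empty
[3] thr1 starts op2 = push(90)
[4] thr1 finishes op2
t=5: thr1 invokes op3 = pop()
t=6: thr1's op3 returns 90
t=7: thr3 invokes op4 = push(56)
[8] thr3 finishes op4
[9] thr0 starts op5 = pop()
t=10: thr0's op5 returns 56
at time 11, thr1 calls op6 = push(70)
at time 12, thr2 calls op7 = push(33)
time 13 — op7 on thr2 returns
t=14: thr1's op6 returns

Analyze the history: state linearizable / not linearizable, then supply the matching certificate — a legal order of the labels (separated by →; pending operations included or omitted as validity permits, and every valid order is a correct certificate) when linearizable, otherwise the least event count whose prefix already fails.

after step 1 (op1 pop() → empty): stack <>
after step 2 (op2 push(90)): stack <90>
after step 3 (op3 pop() → 90): stack <>
after step 4 (op4 push(56)): stack <56>
after step 5 (op5 pop() → 56): stack <>
after step 6 (op6 push(70)): stack <70>
after step 7 (op7 push(33)): stack <70,33>

linearizable — witness: op1 → op2 → op3 → op4 → op5 → op6 → op7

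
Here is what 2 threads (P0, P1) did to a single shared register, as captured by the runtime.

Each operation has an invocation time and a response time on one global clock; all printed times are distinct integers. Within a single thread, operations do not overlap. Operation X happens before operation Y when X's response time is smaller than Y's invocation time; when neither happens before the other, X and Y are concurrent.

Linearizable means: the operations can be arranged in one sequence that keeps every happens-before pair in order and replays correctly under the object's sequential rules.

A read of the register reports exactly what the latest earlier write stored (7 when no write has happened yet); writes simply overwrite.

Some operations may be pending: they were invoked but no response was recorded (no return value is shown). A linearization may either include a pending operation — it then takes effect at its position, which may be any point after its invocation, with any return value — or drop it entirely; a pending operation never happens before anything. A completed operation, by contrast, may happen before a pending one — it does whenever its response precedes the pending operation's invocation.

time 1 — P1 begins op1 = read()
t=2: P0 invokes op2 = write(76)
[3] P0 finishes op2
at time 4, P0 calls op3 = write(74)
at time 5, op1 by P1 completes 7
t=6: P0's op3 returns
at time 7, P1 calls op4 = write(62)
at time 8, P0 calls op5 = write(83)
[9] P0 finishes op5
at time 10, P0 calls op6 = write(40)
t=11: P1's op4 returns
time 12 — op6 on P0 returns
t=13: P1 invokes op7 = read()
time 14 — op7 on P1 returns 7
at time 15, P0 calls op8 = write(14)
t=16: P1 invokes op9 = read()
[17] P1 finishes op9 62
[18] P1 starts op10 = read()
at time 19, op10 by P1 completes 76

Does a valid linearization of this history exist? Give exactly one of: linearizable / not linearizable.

events 1..13 are fine; event 14 — the response of op7 at time 14 — makes the prefix non-linearizable
9 orders of the 7 completed register ops respect real time; none is legal
sample order op1, op2, op3, op4, op5, op6, op7 stalls at step 7 — op7 read() → 7 has no legal effect
sample order op1, op2, op3, op5, op4, op6, op7 stalls at step 7 — op7 read() → 7 has no legal effect

not linearizable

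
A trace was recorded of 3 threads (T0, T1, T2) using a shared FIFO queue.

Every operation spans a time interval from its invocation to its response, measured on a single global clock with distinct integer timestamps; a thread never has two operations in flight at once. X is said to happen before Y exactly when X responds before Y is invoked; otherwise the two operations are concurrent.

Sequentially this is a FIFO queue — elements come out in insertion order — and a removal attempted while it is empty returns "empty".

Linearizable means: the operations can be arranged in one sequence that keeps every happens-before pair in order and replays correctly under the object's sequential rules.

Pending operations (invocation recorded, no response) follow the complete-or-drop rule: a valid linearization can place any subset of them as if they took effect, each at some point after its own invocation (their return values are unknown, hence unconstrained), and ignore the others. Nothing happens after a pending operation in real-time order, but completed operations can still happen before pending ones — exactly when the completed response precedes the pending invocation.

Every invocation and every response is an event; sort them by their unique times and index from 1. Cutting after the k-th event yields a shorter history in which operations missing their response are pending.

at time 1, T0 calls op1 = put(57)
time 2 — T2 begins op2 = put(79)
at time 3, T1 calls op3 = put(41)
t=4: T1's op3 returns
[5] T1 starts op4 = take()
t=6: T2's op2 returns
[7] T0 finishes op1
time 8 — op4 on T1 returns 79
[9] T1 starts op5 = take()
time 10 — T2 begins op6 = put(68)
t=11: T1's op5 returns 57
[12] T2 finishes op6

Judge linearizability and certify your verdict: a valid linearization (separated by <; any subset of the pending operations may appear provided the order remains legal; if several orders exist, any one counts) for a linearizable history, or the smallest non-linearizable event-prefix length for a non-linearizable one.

linearizable — witness: op2 < op1 < op3 < op4 < op5 < op6

1. op2 put(79), leaving queue <79>
2. op1 put(57), leaving queue <79,57>
3. op3 put(41), leaving queue <79,57,41>
4. op4 take() → 79, leaving queue <57,41>
5. op5 take() → 57, leaving queue <41>
6. op6 put(68), leaving queue <41,68>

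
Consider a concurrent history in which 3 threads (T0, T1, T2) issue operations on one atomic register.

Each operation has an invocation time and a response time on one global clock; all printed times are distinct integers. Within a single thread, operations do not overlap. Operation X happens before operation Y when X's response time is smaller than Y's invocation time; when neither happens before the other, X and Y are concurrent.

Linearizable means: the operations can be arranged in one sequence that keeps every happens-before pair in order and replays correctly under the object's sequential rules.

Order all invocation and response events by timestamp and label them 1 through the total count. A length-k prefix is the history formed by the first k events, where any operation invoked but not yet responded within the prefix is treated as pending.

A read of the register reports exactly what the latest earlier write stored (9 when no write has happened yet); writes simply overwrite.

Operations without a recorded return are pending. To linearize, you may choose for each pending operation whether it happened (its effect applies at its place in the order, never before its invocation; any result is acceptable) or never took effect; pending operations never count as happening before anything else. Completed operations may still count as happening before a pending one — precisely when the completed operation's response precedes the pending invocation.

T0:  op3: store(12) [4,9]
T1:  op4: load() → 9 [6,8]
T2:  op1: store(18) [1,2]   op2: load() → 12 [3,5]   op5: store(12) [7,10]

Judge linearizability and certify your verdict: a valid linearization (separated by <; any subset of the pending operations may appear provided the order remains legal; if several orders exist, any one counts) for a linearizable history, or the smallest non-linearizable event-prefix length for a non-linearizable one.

not linearizable — minimal violating prefix: 8 events

prefix check: 1..7 passes, 1..8 fails once op4's time-8 response joins
one real-time candidate order over the 3 completed operations — the atomic register replay rejects it
including or dropping the 2 pending operations (op3, op5) in any combination fails
sample order op1, op2, op4 (pending dropped) stalls at step 2 — op2 load() → 12 has no legal effect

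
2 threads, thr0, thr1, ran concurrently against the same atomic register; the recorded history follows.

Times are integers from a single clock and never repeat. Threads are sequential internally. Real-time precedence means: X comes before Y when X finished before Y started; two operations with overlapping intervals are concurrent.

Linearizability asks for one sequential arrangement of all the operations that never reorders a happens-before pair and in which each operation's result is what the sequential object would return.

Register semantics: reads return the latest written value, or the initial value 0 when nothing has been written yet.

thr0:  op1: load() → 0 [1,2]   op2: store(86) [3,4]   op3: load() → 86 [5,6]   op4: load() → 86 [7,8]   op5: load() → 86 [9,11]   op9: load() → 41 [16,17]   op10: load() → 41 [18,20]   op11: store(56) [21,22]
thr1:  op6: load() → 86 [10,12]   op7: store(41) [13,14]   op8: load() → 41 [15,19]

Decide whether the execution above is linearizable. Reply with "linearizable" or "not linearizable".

linearizable

witness order: op1, op2, op3, op4, op5, op6, op7, op8, op9, op10, op11
after step 1 (op1 load() → 0): value 0
after step 2 (op2 store(86)): value 86
after step 3 (op3 load() → 86): value 86
after step 4 (op4 load() → 86): value 86
after step 5 (op5 load() → 86): value 86
after step 6 (op6 load() → 86): value 86
after step 7 (op7 store(41)): value 41
after step 8 (op8 load() → 41): value 41
after step 9 (op9 load() → 41): value 41
after step 10 (op10 load() → 41): value 41
after step 11 (op11 store(56)): value 56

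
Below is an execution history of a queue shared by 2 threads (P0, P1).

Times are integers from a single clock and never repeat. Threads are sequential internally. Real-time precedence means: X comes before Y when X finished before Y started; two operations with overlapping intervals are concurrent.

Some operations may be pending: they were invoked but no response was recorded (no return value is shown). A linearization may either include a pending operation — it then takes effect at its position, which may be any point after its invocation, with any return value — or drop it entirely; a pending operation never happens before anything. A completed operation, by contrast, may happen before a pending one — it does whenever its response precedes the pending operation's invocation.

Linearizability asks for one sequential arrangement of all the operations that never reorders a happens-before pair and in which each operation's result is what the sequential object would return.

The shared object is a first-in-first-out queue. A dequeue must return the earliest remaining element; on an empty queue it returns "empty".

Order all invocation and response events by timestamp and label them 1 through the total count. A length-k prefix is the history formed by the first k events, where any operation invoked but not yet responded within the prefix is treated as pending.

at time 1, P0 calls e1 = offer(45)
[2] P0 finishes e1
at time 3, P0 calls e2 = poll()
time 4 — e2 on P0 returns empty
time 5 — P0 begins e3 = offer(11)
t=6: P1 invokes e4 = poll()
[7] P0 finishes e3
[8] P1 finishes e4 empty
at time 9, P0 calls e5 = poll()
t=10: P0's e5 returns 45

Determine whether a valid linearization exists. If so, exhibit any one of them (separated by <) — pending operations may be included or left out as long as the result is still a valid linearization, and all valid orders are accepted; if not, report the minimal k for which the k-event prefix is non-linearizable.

through event 3 a valid linearization exists; event 4 (e2 responding at time 4) ends that
a single order respects real time; the 2 completed queue operations fail replay along it
e.g. e1, e2: illegal at step 2, since e2 poll() → empty cannot apply there

not linearizable — minimal violating prefix: 4 events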